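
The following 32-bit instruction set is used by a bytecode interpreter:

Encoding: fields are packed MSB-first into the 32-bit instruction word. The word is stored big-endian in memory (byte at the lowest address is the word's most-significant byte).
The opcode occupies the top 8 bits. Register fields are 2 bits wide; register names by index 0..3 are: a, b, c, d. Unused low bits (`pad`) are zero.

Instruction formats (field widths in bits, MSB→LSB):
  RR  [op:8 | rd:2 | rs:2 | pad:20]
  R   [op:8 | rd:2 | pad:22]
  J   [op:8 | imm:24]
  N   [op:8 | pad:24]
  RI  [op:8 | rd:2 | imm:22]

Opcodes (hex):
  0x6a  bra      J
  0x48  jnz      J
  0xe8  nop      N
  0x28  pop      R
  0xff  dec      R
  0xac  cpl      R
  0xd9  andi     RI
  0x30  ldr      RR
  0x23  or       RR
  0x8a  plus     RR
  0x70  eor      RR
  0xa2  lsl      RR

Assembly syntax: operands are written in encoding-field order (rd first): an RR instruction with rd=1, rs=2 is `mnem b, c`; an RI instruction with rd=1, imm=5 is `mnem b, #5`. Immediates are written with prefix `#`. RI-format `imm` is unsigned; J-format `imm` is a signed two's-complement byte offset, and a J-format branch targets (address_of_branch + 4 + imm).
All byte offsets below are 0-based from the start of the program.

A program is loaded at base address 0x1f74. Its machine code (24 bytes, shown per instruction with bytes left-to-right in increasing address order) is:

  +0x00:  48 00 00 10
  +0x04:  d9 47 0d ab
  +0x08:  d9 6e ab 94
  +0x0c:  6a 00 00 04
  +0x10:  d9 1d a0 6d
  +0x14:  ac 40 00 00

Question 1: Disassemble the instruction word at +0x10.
@+10  big-endian(d9 1d a0 6d) = 0xd91da06d
  opcode bits[31:24]=0xd9: andi/RI
  [23:22] rd=0 = a
  [21:0] imm=1941613 = #1941613

andi a, #1941613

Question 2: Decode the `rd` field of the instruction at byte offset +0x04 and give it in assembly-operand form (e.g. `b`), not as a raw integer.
[04] d9 47 0d ab → 0xd9470dab
  top 8b → 0xd9 → andi [RI]
  rd@[23:22]=0x1 ⇒ b
  imm@[21:0]=0x70dab ⇒ #462251

b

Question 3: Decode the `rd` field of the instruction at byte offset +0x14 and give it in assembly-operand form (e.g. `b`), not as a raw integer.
b

+0x14: ac 40 00 00 ⇒ word 0xac400000 (big)
  top 8b → 0xac → cpl [R]
  rd: (w>>22)&0x3=0x1 → b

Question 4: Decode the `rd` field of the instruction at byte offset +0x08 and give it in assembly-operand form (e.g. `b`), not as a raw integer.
b

[08] d9 6e ab 94 → 0xd96eab94
  top 8b → 0xd9 → andi [RI]
  rd@[23:22]=0x1 ⇒ b
  imm@[21:0]=0x2eab94 ⇒ #3058580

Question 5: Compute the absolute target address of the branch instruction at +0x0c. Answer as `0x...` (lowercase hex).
0x1f88

[0c] 6a 00 00 04 → 0x6a000004
  top 8b → 0x6a → bra [J]
  imm@[23:0]=0x4 ⇒ #4
  target = base 0x1f74 + off 0x0c + 4 + imm 4 = 0x1f88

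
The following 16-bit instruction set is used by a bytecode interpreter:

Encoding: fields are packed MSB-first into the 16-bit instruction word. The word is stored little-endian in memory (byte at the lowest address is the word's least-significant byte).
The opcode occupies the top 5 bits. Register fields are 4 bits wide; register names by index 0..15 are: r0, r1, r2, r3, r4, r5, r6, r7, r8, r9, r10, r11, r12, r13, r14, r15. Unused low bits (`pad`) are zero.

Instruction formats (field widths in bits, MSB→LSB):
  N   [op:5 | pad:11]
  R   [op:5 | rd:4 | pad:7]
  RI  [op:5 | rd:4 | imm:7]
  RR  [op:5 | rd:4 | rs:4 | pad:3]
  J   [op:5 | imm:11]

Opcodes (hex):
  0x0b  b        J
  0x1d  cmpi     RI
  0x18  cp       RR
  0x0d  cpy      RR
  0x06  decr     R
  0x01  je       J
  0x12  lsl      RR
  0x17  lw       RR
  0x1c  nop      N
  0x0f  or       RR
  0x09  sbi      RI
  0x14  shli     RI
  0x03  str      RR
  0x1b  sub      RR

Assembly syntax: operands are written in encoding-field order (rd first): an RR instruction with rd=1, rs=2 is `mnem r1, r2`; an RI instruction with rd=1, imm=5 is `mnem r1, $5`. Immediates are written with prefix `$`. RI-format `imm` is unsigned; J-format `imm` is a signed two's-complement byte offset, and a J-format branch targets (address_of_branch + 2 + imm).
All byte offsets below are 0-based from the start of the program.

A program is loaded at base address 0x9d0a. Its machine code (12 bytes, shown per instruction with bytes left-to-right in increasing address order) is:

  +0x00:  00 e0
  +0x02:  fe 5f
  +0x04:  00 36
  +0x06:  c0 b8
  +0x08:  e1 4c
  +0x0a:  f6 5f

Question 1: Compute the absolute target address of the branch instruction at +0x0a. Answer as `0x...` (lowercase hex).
0x9d0c

off 0x0a: read f6 5f as little → 0x5ff6
  top 5b → 0xb → b [J]
  imm: (w>>0)&0x7ff=0x7f6 (s11→-10) → $-10
  target = base 0x9d0a + off 0x0a + 2 + imm -10 = 0x9d0c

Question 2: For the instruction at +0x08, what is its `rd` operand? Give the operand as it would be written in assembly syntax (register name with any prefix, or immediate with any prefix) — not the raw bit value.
r9

[08] e1 4c → 0x4ce1
  op=0x4ce1>>11=0x9 ⇒ sbi (RI)
  rd: (w>>7)&0xf=0x9 → r9
  imm: (w>>0)&0x7f=0x61 → $97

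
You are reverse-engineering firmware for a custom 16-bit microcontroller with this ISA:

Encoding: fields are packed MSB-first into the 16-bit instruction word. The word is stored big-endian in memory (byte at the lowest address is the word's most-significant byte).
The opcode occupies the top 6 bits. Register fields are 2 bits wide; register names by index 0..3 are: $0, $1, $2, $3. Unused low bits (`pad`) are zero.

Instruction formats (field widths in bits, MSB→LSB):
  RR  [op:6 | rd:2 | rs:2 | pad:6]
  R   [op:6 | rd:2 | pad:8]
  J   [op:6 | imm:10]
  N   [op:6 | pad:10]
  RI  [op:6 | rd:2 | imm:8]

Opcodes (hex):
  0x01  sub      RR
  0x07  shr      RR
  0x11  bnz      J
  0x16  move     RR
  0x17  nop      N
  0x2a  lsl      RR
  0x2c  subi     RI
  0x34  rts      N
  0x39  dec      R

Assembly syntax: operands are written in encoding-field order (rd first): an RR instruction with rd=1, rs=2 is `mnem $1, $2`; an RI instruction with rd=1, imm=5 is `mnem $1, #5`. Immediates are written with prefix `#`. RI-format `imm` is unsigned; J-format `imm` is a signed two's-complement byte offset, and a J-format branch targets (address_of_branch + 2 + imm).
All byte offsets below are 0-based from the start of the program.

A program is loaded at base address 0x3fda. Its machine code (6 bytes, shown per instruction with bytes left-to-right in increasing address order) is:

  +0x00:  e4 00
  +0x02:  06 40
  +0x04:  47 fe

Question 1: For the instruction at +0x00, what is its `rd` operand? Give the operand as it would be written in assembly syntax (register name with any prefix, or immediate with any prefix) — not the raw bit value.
$0

@+00  big-endian(e4 00) = 0xe400
  opcode bits[15:10]=0x39: dec/R
  [9:8] rd=0 = $0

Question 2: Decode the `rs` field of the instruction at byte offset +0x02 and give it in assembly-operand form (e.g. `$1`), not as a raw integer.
$1

+0x02: 06 40 ⇒ word 0x0640 (big)
  op=0x0640>>10=0x1 ⇒ sub (RR)
  rd: (w>>8)&0x3=0x2 → $2
  rs: (w>>6)&0x3=0x1 → $1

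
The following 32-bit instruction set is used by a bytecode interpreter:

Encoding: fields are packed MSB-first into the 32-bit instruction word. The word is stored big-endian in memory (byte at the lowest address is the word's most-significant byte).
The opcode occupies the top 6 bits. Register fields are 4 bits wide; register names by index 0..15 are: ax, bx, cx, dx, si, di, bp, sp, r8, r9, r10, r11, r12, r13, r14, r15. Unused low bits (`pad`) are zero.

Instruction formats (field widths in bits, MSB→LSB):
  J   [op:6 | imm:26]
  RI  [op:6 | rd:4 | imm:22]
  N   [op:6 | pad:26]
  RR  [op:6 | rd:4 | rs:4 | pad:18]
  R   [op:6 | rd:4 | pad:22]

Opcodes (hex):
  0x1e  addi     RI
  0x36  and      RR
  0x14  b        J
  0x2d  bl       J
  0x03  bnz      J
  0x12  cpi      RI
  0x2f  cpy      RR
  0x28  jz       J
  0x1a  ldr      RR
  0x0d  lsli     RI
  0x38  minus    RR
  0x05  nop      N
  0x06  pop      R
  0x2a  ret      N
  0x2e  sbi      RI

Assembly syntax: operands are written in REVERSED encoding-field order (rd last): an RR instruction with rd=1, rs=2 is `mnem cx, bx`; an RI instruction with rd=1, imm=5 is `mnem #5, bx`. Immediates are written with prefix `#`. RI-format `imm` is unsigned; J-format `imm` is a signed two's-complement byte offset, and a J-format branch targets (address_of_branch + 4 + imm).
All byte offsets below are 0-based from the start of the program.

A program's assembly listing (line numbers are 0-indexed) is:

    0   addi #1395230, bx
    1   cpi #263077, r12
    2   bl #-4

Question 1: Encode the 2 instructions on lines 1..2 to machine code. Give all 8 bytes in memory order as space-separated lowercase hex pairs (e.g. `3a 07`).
4b 04 03 a5 b7 ff ff fc

L1: cpi op=0x12:6|rd=12:4|imm=263077:22 ⇒ 0x4b0403a5 ⇒ big 4b 04 03 a5
L2: bl op=0x2d:6|imm=-4:26 ⇒ 0xb7fffffc ⇒ big b7 ff ff fc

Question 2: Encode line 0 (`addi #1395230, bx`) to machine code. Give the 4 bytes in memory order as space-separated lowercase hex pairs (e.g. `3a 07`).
line 0 (addi): pack op=0x1e:6|rd=1:4|imm=1395230:22 = 0x78554a1e; big→ 78 55 4a 1e

78 55 4a 1e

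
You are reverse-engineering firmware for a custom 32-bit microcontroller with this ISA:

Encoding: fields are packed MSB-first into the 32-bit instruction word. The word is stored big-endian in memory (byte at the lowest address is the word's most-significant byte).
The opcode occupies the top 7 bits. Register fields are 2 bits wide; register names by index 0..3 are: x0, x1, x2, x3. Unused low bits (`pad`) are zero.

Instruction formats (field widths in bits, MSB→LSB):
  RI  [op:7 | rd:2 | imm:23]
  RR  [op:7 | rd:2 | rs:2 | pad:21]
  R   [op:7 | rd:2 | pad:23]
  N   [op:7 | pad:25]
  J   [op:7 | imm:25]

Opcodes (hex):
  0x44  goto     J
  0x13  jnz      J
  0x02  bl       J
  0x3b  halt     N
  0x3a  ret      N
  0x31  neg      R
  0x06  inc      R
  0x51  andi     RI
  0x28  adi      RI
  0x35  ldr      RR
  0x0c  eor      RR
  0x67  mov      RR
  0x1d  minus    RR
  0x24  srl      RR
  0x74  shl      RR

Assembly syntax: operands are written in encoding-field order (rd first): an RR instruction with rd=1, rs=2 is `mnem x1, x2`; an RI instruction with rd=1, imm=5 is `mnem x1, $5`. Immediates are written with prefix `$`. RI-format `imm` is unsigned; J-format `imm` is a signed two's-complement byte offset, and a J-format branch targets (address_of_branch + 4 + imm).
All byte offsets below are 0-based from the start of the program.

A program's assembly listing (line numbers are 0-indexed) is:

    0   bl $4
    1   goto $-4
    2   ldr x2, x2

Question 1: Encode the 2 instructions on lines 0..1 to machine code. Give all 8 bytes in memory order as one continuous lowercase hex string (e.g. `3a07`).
0400000489fffffc

0. bl fields op=0x2:7|imm=4:25 → word 04000004h → 04 00 00 04
1. goto fields op=0x44:7|imm=-4:25 → word 89fffffch → 89 ff ff fc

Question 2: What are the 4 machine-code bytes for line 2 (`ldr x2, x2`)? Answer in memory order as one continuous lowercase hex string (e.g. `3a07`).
L2: ldr op=0x35:7|rd=2:2|rs=2:2|pad=0:21 ⇒ 0x6b400000 ⇒ big 6b 40 00 00

6b400000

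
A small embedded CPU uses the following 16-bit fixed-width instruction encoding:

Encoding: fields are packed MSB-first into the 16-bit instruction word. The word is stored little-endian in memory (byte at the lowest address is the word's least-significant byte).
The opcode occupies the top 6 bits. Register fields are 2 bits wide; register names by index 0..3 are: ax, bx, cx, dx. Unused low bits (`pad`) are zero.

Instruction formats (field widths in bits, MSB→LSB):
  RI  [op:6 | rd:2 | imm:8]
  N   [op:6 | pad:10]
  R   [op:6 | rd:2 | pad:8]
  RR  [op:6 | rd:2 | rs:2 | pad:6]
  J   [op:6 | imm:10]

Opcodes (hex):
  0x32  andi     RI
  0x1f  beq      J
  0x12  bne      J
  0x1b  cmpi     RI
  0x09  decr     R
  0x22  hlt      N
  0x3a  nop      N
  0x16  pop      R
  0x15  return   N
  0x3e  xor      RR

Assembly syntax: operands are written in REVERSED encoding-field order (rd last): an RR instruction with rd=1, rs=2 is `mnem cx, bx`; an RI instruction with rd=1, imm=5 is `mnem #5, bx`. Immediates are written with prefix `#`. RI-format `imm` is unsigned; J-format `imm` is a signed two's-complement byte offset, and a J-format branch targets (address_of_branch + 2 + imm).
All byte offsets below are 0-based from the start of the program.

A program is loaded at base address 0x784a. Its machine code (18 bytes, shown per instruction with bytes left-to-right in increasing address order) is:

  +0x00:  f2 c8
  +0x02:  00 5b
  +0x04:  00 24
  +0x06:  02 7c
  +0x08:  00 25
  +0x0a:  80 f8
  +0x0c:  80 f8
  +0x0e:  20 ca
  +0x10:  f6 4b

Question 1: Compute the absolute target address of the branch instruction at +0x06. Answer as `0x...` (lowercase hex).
0x7854

@+06  little-endian(02 7c) = 0x7c02
  top 6b → 0x1f → beq [J]
  imm@[9:0]=0x2 ⇒ #2
  target = base 0x784a + off 0x06 + 2 + imm 2 = 0x7854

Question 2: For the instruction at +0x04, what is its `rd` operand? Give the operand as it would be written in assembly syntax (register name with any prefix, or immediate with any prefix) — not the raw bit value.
ax

off 0x04: read 00 24 as little → 0x2400
  opcode bits[15:10]=0x9: decr/R
  rd@[9:8]=0x0 ⇒ ax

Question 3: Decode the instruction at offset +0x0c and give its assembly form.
off 0x0c: read 80 f8 as little → 0xf880
  top 6b → 0x3e → xor [RR]
  rd: (w>>8)&0x3=0x0 → ax
  rs: (w>>6)&0x3=0x2 → cx

xor cx, ax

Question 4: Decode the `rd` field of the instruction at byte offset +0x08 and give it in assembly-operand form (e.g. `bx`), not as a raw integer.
[08] 00 25 → 0x2500
  opcode bits[15:10]=0x9: decr/R
  rd@[9:8]=0x1 ⇒ bx

bx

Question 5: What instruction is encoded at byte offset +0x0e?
andi #32, cx

[0e] 20 ca → 0xca20
  opcode bits[15:10]=0x32: andi/RI
  rd@[9:8]=0x2 ⇒ cx
  imm@[7:0]=0x20 ⇒ #32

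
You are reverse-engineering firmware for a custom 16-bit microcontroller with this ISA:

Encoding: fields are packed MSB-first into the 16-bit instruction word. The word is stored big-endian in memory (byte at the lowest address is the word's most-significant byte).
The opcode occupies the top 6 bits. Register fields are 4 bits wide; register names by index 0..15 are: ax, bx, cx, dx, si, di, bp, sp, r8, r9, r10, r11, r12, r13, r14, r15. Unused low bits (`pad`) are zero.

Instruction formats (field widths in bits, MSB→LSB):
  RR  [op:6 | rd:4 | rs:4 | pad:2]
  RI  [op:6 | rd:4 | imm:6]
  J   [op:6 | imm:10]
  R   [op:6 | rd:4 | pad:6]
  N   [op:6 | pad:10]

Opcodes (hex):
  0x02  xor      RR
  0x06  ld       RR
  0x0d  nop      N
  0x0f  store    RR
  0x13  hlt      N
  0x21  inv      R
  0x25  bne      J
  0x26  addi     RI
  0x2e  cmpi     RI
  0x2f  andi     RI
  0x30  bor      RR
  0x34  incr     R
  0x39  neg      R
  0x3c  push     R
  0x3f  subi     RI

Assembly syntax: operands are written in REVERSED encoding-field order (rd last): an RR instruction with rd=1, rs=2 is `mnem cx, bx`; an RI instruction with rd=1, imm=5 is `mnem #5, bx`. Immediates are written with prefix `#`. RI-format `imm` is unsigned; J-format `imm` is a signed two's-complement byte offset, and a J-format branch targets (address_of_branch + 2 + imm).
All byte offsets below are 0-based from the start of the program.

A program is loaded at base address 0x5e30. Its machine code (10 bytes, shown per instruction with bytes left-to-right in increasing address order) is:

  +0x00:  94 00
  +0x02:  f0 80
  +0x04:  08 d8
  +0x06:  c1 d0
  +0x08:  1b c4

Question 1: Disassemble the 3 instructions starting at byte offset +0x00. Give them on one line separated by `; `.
off 0x00: read 94 00 as big → 0x9400
  top 6b → 0x25 → bne [J]
  imm@[9:0]=0x0 ⇒ #0
off 0x02: read f0 80 as big → 0xf080
  top 6b → 0x3c → push [R]
  rd@[9:6]=0x2 ⇒ cx
off 0x04: read 08 d8 as big → 0x08d8
  top 6b → 0x2 → xor [RR]
  rd@[9:6]=0x3 ⇒ dx
  rs@[5:2]=0x6 ⇒ bp

bne #0; push cx; xor bp, dx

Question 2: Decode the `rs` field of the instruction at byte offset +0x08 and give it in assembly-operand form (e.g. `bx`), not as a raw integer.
bx

+0x08: 1b c4 ⇒ word 0x1bc4 (big)
  top 6b → 0x6 → ld [RR]
  rd: (w>>6)&0xf=0xf → r15
  rs: (w>>2)&0xf=0x1 → bx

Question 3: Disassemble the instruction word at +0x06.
bor si, sp

+0x06: c1 d0 ⇒ word 0xc1d0 (big)
  opcode bits[15:10]=0x30: bor/RR
  rd@[9:6]=0x7 ⇒ sp
  rs@[5:2]=0x4 ⇒ si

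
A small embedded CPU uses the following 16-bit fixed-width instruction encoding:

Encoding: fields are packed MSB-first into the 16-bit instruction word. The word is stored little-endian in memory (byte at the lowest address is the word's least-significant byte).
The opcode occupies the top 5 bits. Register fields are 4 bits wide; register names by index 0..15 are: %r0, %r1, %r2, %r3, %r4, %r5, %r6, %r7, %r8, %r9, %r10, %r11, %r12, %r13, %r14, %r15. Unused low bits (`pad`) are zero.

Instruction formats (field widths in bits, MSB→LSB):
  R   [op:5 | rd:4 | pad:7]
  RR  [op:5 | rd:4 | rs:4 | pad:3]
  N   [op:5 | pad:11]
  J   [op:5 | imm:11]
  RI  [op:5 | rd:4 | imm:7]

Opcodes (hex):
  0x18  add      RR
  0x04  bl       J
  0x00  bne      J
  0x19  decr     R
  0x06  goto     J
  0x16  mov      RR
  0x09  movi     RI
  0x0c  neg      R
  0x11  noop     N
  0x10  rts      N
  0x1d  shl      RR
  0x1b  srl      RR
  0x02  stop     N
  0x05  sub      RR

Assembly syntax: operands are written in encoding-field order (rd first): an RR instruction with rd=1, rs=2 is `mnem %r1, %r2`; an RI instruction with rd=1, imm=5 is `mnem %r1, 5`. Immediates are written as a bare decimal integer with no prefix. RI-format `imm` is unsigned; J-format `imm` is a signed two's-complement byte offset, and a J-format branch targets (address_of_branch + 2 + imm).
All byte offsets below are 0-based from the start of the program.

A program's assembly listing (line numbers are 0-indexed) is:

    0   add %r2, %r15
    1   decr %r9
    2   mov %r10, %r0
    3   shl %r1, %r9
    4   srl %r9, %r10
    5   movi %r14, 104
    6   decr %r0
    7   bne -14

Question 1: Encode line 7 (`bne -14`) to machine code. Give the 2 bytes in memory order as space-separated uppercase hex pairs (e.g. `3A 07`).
L7: bne op=0x0:5|imm=-14:11 ⇒ 0x07f2 ⇒ little f2 07

F2 07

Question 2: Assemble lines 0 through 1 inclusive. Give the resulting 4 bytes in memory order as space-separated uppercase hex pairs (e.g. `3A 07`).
L0: add op=0x18:5|rd=2:4|rs=15:4|pad=0:3 ⇒ 0xc178 ⇒ little 78 c1
L1: decr op=0x19:5|rd=9:4|pad=0:7 ⇒ 0xcc80 ⇒ little 80 cc

78 C1 80 CC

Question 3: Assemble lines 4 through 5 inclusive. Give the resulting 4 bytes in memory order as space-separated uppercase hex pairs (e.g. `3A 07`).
4. srl fields op=0x1b:5|rd=9:4|rs=10:4|pad=0:3 → word dcd0h → d0 dc
5. movi fields op=0x9:5|rd=14:4|imm=104:7 → word 4f68h → 68 4f

D0 DC 68 4F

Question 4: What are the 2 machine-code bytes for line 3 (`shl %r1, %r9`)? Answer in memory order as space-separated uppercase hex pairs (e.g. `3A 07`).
3. shl fields op=0x1d:5|rd=1:4|rs=9:4|pad=0:3 → word e8c8h → c8 e8

C8 E8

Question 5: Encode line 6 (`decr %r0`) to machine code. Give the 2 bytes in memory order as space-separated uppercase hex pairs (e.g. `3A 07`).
L6: decr op=0x19:5|rd=0:4|pad=0:7 ⇒ 0xc800 ⇒ little 00 c8

00 C8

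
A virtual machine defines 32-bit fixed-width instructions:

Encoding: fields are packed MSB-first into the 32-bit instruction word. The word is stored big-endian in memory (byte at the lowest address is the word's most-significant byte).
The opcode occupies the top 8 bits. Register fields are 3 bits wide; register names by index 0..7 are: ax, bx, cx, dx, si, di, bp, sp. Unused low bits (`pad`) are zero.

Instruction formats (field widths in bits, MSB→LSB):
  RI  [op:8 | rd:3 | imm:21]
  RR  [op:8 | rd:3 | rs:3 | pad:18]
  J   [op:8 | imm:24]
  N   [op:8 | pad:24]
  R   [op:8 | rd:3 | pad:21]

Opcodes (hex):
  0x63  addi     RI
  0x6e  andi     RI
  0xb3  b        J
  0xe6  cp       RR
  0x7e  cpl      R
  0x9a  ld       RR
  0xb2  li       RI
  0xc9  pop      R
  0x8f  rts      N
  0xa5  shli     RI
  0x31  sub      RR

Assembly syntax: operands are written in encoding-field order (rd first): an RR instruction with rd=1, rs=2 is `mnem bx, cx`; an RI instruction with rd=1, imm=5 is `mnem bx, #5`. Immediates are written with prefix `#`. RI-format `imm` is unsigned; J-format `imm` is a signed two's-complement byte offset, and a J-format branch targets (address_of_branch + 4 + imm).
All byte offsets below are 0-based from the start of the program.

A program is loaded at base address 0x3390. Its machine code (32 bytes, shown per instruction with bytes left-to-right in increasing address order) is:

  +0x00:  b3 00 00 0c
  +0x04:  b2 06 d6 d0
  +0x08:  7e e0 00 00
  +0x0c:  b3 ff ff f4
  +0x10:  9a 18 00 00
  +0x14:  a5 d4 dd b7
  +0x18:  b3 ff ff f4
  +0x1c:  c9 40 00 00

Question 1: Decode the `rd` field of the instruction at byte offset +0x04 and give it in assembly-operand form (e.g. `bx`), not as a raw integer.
ax

[04] b2 06 d6 d0 → 0xb206d6d0
  op=0xb206d6d0>>24=0xb2 ⇒ li (RI)
  [23:21] rd=0 = ax
  [20:0] imm=448208 = #448208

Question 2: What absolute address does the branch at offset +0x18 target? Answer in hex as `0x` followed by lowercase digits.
0x33a0

[18] b3 ff ff f4 → 0xb3fffff4
  op=0xb3fffff4>>24=0xb3 ⇒ b (J)
  [23:0] imm=16777204 (s24→-12) = #-12
  target = base 0x3390 + off 0x18 + 4 + imm -12 = 0x33a0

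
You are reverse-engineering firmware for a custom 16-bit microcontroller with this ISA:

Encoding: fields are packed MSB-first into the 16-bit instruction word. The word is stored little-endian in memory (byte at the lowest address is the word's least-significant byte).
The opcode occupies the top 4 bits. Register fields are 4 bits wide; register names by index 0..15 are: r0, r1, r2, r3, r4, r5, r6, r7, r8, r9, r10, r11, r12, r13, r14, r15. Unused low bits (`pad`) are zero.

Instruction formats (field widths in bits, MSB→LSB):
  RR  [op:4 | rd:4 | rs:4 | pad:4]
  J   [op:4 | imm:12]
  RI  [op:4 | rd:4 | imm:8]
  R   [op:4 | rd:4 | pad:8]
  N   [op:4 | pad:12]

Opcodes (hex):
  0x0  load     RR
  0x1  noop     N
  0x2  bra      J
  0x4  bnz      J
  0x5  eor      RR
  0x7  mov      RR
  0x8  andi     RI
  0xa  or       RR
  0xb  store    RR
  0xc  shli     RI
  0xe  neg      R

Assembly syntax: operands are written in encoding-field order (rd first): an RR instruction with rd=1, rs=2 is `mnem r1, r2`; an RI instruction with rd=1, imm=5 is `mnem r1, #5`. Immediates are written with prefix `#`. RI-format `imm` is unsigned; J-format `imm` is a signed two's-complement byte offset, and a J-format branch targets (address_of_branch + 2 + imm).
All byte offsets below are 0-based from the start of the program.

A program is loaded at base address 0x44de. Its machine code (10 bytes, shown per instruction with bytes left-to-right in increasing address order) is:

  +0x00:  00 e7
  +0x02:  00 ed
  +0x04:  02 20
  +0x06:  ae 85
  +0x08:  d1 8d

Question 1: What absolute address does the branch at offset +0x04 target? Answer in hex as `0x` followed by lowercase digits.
[04] 02 20 → 0x2002
  opcode bits[15:12]=0x2: bra/J
  imm: (w>>0)&0xfff=0x2 → #2
  target = base 0x44de + off 0x04 + 2 + imm 2 = 0x44e6

0x44e6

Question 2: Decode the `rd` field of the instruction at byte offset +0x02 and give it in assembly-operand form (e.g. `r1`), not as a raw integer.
r13

off 0x02: read 00 ed as little → 0xed00
  op=0xed00>>12=0xe ⇒ neg (R)
  rd@[11:8]=0xd ⇒ r13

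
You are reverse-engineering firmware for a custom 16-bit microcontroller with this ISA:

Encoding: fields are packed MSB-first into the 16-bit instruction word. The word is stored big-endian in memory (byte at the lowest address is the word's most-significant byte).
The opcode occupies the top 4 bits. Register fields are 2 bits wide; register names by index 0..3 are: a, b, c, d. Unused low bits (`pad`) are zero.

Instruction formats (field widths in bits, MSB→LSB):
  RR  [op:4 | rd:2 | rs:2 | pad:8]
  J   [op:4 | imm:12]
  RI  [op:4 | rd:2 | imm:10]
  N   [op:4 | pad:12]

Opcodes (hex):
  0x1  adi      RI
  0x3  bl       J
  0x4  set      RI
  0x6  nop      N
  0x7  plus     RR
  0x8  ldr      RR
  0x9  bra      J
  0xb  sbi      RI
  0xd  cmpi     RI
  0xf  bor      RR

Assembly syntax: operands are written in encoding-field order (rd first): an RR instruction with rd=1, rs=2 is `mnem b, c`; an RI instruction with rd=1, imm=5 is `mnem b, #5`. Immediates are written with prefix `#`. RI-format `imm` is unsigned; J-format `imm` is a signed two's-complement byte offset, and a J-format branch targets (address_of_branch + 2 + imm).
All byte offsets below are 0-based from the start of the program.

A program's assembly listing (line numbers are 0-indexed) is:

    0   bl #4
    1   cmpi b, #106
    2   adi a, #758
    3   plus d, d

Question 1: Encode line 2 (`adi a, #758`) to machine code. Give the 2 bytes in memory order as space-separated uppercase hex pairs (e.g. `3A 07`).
L2: adi op=0x1:4|rd=0:2|imm=758:10 ⇒ 0x12f6 ⇒ big 12 f6

12 F6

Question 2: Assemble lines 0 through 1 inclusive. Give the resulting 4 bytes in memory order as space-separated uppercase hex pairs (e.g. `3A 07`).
line 0 (bl): pack op=0x3:4|imm=4:12 = 0x3004; big→ 30 04
line 1 (cmpi): pack op=0xd:4|rd=1:2|imm=106:10 = 0xd46a; big→ d4 6a

30 04 D4 6A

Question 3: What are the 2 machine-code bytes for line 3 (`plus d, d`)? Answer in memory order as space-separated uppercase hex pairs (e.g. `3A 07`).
7F 00

3. plus fields op=0x7:4|rd=3:2|rs=3:2|pad=0:8 → word 7f00h → 7f 00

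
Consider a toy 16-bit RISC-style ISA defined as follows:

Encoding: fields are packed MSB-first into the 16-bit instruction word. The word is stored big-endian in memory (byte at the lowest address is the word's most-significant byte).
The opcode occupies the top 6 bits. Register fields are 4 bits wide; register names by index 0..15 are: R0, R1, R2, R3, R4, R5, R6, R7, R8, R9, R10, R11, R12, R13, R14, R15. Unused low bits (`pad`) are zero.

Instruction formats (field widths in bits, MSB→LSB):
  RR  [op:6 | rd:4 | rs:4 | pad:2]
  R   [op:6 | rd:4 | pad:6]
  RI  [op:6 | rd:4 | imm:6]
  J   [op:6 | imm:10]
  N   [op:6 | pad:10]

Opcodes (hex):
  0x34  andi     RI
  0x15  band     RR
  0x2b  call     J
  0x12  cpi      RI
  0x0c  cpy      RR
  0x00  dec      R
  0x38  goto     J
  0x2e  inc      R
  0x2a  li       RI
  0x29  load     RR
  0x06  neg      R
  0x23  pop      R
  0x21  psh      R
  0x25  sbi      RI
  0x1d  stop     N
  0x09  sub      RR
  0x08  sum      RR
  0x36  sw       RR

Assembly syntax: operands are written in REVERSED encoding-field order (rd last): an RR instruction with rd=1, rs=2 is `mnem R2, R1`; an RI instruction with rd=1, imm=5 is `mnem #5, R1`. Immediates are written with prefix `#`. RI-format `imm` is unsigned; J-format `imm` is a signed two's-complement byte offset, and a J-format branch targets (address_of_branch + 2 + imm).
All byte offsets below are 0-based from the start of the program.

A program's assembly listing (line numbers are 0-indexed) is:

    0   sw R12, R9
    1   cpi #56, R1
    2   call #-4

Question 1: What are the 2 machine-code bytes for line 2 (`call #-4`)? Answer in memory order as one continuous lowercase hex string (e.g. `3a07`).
affc

2. call fields op=0x2b:6|imm=-4:10 → word affch → af fc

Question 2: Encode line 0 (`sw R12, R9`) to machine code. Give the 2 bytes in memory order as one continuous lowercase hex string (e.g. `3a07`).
line 0 (sw): pack op=0x36:6|rd=9:4|rs=12:4|pad=0:2 = 0xda70; big→ da 70

da70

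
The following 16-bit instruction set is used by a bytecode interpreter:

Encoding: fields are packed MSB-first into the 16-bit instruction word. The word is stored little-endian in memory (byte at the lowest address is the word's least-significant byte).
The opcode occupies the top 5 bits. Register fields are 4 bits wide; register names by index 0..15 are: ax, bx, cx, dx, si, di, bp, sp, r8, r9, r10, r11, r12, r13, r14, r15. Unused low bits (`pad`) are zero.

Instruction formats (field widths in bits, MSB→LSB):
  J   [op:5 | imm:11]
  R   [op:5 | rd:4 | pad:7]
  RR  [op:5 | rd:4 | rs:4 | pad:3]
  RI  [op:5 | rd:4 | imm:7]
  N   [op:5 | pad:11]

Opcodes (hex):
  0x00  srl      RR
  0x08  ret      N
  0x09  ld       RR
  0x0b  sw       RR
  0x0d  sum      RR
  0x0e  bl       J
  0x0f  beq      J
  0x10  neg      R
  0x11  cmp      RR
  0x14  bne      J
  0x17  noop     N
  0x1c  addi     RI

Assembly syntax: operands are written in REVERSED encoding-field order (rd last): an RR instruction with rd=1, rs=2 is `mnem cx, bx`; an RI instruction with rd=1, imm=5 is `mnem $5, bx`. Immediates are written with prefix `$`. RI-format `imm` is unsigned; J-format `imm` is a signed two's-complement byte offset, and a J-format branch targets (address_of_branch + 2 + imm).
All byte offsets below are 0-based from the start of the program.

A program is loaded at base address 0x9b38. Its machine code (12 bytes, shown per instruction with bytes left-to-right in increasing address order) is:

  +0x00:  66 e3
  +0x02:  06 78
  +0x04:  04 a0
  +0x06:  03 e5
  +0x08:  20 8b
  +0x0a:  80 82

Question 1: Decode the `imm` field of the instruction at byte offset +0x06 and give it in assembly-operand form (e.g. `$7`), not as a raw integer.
$3

+0x06: 03 e5 ⇒ word 0xe503 (little)
  top 5b → 0x1c → addi [RI]
  rd@[10:7]=0xa ⇒ r10
  imm@[6:0]=0x3 ⇒ $3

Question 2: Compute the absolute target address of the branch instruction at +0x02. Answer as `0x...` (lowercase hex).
+0x02: 06 78 ⇒ word 0x7806 (little)
  op=0x7806>>11=0xf ⇒ beq (J)
  imm: (w>>0)&0x7ff=0x6 → $6
  target = base 0x9b38 + off 0x02 + 2 + imm 6 = 0x9b42

0x9b42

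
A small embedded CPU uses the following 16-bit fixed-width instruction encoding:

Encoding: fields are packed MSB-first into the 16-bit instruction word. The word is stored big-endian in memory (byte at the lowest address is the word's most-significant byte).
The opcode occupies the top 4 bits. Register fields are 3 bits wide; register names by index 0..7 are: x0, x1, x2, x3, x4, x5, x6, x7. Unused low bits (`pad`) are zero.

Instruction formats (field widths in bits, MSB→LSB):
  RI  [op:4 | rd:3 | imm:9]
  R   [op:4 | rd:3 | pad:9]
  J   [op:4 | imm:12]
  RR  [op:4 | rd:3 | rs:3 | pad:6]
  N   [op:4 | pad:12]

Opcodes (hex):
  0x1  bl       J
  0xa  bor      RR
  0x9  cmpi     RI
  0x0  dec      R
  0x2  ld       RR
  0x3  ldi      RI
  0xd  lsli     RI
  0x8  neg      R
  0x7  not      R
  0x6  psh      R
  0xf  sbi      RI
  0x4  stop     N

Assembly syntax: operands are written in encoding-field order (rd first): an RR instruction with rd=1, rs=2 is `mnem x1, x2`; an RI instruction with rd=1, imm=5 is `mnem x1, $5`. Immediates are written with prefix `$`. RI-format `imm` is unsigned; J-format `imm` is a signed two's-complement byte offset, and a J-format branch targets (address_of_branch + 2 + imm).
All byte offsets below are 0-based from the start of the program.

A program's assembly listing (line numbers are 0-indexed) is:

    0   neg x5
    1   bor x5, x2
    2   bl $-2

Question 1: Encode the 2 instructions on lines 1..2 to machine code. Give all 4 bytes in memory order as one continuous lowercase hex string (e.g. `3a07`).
aa801ffe

1. bor fields op=0xa:4|rd=5:3|rs=2:3|pad=0:6 → word aa80h → aa 80
2. bl fields op=0x1:4|imm=-2:12 → word 1ffeh → 1f fe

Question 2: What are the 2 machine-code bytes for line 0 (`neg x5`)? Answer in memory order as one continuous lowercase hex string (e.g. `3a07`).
L0: neg op=0x8:4|rd=5:3|pad=0:9 ⇒ 0x8a00 ⇒ big 8a 00

8a00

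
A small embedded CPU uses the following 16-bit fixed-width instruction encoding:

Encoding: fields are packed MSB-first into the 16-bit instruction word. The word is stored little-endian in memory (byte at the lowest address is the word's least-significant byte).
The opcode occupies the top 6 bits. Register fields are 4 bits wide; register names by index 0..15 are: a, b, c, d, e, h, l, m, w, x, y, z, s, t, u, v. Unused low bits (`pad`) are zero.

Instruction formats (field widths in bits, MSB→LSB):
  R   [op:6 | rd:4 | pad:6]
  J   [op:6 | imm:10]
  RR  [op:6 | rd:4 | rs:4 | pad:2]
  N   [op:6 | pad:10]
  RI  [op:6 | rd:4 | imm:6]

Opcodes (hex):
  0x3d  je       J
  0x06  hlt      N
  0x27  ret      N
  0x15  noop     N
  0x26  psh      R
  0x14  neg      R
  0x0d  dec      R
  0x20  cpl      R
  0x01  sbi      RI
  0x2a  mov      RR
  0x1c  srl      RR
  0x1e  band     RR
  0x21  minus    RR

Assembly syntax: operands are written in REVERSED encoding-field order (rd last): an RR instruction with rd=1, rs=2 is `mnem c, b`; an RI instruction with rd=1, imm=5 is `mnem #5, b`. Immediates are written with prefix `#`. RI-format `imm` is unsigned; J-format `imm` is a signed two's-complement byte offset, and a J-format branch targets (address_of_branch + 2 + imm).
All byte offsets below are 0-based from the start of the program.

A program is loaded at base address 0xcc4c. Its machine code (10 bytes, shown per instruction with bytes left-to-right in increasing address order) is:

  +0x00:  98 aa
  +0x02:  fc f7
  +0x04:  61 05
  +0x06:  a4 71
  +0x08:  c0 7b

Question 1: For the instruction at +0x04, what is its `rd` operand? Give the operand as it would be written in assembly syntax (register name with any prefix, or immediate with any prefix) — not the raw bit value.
+0x04: 61 05 ⇒ word 0x0561 (little)
  opcode bits[15:10]=0x1: sbi/RI
  [9:6] rd=5 = h
  [5:0] imm=33 = #33

h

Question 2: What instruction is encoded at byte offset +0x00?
mov l, y

[00] 98 aa → 0xaa98
  opcode bits[15:10]=0x2a: mov/RR
  rd: (w>>6)&0xf=0xa → y
  rs: (w>>2)&0xf=0x6 → l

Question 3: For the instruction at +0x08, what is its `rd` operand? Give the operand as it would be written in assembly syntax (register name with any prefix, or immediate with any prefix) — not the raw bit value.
v

off 0x08: read c0 7b as little → 0x7bc0
  top 6b → 0x1e → band [RR]
  rd@[9:6]=0xf ⇒ v
  rs@[5:2]=0x0 ⇒ a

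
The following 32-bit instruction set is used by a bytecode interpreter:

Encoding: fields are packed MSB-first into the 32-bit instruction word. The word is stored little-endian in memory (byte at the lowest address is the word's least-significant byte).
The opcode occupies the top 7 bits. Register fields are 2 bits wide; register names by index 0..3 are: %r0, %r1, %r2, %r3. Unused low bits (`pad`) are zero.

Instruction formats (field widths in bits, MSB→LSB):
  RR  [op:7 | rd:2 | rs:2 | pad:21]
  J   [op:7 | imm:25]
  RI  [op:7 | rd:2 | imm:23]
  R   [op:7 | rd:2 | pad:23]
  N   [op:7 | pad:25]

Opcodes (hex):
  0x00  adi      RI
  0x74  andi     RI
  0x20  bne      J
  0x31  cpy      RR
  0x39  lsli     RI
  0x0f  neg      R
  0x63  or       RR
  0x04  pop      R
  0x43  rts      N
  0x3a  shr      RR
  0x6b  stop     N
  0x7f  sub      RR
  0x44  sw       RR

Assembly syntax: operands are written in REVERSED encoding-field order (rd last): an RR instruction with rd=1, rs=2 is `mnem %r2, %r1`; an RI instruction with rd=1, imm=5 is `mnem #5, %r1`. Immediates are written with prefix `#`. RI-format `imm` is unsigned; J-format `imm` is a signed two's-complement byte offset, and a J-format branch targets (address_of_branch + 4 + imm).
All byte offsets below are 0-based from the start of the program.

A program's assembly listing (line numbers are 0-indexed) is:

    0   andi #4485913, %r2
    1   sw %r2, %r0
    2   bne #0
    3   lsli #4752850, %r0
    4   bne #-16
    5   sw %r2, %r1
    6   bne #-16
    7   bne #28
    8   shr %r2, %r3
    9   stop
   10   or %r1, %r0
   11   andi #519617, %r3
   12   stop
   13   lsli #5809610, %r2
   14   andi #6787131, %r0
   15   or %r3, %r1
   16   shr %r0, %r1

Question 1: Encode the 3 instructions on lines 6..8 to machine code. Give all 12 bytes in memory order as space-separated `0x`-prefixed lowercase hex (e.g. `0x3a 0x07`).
0xf0 0xff 0xff 0x41 0x1c 0x00 0x00 0x40 0x00 0x00 0xc0 0x75

L6: bne op=0x20:7|imm=-16:25 ⇒ 0x41fffff0 ⇒ little f0 ff ff 41
L7: bne op=0x20:7|imm=28:25 ⇒ 0x4000001c ⇒ little 1c 00 00 40
L8: shr op=0x3a:7|rd=3:2|rs=2:2|pad=0:21 ⇒ 0x75c00000 ⇒ little 00 00 c0 75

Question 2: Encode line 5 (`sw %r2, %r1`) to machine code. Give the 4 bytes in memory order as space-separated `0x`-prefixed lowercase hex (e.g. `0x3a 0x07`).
line 5 (sw): pack op=0x44:7|rd=1:2|rs=2:2|pad=0:21 = 0x88c00000; little→ 00 00 c0 88

0x00 0x00 0xc0 0x88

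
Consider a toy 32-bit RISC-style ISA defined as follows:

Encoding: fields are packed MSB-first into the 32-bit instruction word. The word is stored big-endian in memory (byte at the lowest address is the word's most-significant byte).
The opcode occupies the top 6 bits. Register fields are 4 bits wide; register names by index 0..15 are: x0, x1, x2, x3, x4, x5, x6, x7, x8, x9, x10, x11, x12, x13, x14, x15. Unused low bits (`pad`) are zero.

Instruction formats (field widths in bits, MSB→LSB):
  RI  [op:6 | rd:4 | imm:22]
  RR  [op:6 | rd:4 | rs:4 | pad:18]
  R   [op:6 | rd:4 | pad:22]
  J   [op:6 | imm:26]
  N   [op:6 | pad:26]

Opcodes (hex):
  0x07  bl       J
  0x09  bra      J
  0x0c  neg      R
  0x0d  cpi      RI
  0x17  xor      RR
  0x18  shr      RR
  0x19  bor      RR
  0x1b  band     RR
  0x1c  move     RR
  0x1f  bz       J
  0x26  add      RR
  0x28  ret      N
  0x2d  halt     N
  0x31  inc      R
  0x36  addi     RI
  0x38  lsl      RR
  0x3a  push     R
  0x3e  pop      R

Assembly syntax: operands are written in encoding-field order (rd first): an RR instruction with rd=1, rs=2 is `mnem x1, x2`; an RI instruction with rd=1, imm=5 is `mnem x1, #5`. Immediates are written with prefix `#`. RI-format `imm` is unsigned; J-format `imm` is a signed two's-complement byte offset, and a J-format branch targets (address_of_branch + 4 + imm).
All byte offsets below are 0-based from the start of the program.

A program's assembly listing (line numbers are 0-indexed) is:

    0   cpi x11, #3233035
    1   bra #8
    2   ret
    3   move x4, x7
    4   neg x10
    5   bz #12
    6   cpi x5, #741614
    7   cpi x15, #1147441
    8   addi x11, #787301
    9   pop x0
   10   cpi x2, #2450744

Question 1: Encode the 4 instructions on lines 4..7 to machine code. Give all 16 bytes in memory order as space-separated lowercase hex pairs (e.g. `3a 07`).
32 80 00 00 7c 00 00 0c 35 4b 50 ee 37 d1 82 31

4. neg fields op=0xc:6|rd=10:4|pad=0:22 → word 32800000h → 32 80 00 00
5. bz fields op=0x1f:6|imm=12:26 → word 7c00000ch → 7c 00 00 0c
6. cpi fields op=0xd:6|rd=5:4|imm=741614:22 → word 354b50eeh → 35 4b 50 ee
7. cpi fields op=0xd:6|rd=15:4|imm=1147441:22 → word 37d18231h → 37 d1 82 31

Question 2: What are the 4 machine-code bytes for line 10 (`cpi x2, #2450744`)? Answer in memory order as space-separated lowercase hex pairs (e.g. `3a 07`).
line 10 (cpi): pack op=0xd:6|rd=2:4|imm=2450744:22 = 0x34a56538; big→ 34 a5 65 38

34 a5 65 38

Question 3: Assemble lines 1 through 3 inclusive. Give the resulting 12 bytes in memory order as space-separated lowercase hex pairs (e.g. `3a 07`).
line 1 (bra): pack op=0x9:6|imm=8:26 = 0x24000008; big→ 24 00 00 08
line 2 (ret): pack op=0x28:6|pad=0:26 = 0xa0000000; big→ a0 00 00 00
line 3 (move): pack op=0x1c:6|rd=4:4|rs=7:4|pad=0:18 = 0x711c0000; big→ 71 1c 00 00

24 00 00 08 a0 00 00 00 71 1c 00 00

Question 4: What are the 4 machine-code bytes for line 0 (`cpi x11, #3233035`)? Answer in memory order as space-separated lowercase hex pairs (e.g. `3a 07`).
L0: cpi op=0xd:6|rd=11:4|imm=3233035:22 ⇒ 0x36f1550b ⇒ big 36 f1 55 0b

36 f1 55 0b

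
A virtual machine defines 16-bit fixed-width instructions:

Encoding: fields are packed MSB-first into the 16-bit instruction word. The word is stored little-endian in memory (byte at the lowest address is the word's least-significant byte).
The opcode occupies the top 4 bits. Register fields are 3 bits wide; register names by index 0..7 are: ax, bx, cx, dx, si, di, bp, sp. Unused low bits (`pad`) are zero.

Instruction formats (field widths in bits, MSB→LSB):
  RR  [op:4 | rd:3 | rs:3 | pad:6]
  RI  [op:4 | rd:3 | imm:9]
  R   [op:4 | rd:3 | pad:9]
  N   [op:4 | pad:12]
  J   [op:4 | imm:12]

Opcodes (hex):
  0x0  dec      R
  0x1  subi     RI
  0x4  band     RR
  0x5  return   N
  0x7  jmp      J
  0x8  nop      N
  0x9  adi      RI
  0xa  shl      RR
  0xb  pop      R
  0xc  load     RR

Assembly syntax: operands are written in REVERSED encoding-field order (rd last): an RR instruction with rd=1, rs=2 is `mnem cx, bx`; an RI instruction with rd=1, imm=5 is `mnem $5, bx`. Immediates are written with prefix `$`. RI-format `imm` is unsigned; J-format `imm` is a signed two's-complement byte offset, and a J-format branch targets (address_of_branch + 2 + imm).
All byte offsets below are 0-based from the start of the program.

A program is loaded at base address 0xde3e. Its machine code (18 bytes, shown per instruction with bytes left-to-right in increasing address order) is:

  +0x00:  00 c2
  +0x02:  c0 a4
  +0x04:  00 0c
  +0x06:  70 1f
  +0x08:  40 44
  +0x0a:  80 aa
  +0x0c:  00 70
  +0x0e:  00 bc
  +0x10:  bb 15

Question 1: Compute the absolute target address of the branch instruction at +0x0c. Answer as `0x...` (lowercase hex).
[0c] 00 70 → 0x7000
  opcode bits[15:12]=0x7: jmp/J
  imm@[11:0]=0x0 ⇒ $0
  target = base 0xde3e + off 0x0c + 2 + imm 0 = 0xde4c

0xde4c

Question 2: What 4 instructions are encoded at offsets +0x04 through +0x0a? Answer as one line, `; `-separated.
dec bp; subi $368, sp; band bx, cx; shl cx, di

@+04  little-endian(00 0c) = 0x0c00
  opcode bits[15:12]=0x0: dec/R
  [11:9] rd=6 = bp
@+06  little-endian(70 1f) = 0x1f70
  opcode bits[15:12]=0x1: subi/RI
  [11:9] rd=7 = sp
  [8:0] imm=368 = $368
@+08  little-endian(40 44) = 0x4440
  opcode bits[15:12]=0x4: band/RR
  [11:9] rd=2 = cx
  [8:6] rs=1 = bx
@+0a  little-endian(80 aa) = 0xaa80
  opcode bits[15:12]=0xa: shl/RR
  [11:9] rd=5 = di
  [8:6] rs=2 = cx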